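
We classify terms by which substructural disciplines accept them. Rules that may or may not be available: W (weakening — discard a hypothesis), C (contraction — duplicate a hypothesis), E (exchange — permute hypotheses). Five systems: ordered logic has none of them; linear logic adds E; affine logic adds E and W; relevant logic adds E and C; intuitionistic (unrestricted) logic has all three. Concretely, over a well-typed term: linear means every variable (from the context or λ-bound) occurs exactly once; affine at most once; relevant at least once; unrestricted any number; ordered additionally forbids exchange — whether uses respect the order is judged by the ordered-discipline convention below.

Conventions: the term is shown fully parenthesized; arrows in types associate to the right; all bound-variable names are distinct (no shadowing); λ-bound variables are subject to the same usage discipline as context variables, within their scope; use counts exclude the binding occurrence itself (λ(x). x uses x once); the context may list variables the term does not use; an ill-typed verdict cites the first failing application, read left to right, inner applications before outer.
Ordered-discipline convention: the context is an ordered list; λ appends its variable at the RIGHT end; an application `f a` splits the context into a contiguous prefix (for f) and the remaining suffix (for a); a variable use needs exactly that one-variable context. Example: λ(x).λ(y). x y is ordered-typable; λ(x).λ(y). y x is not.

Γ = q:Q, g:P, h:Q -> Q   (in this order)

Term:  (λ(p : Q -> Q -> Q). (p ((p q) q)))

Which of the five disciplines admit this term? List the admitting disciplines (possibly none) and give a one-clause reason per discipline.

admitting disciplines: unrestricted
counts: q: 2×, g: 0×, h: 0×, p [bound]: 2×
left-to-right use order: p, p, q, q
typing: well-typed — term : (Q -> Q -> Q) -> Q -> Q
ordered: ✗ — uses contraction: q ×2, p ×2; unused: g, h — weakening required
linear: ✗ — uses contraction: q ×2, p ×2; unused: g, h — weakening required
affine: ✗ — uses contraction: q ×2, p ×2
relevant: ✗ — unused: g, h — weakening required
unrestricted: ✓ — simply typable at (Q -> Q -> Q) -> Q -> Q; W, C, E all held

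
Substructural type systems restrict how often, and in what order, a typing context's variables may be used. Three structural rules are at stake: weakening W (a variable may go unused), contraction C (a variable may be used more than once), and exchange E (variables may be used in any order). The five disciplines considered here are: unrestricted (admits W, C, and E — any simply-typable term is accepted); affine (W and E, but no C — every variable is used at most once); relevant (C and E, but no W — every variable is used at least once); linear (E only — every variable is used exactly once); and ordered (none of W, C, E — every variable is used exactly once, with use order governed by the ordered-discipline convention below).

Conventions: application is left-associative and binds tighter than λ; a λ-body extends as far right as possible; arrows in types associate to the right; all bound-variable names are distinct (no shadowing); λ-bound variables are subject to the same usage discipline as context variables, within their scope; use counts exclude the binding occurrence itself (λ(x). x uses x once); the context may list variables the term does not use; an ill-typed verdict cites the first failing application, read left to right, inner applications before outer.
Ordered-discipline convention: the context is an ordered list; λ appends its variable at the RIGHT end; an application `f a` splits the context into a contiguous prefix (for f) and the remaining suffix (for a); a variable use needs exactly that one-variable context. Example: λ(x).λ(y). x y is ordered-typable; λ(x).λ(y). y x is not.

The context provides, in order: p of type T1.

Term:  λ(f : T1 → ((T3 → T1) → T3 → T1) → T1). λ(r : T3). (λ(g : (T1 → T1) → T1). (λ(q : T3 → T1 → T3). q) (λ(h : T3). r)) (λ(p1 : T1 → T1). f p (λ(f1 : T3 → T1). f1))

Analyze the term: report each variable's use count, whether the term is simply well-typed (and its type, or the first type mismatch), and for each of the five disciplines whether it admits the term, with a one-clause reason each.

use counts: p=1, f (λ-bound)=1, r (λ-bound)=1, g (λ-bound)=0, q (λ-bound)=1, h (λ-bound)=0, p1 (λ-bound)=0, f1 (λ-bound)=1
uses in reading order: q, r, f, p, f1
typing: ill-typed: an argument T3 → T3 mismatches the expected T3 → T1 → T3
ordered: ✗, a type mismatch blocks all five
linear: ✗, the type mismatch rejects it
affine: ✗, not simply typable
relevant: ✗, fails simple typing
unrestricted: ✗, a type mismatch blocks all five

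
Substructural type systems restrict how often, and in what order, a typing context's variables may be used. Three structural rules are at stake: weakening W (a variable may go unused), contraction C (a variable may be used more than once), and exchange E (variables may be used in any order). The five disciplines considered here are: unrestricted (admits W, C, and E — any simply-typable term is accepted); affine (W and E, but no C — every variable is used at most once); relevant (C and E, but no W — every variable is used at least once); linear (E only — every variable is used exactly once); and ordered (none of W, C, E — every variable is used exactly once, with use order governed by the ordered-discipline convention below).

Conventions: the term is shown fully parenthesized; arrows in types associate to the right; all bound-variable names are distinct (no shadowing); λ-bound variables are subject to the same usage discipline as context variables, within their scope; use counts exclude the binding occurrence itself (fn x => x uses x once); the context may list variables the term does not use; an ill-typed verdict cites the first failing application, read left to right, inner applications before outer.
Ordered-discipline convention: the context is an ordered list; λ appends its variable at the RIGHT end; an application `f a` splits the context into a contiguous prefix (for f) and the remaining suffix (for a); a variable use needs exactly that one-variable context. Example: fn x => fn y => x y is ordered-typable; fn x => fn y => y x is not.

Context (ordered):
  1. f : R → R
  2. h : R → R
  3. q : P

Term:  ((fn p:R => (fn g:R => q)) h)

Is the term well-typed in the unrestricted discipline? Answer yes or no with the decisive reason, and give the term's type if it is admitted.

no — not simply typable
use counts: f: 0×, h: 1×, q: 1×, p (λ-bound): 0×, g (λ-bound): 0×
left-to-right use order: q, h
typing: ill-typed: an application expects R but receives R → R
across the five disciplines: ordered ✗, linear ✗, affine ✗, relevant ✗, unrestricted ✗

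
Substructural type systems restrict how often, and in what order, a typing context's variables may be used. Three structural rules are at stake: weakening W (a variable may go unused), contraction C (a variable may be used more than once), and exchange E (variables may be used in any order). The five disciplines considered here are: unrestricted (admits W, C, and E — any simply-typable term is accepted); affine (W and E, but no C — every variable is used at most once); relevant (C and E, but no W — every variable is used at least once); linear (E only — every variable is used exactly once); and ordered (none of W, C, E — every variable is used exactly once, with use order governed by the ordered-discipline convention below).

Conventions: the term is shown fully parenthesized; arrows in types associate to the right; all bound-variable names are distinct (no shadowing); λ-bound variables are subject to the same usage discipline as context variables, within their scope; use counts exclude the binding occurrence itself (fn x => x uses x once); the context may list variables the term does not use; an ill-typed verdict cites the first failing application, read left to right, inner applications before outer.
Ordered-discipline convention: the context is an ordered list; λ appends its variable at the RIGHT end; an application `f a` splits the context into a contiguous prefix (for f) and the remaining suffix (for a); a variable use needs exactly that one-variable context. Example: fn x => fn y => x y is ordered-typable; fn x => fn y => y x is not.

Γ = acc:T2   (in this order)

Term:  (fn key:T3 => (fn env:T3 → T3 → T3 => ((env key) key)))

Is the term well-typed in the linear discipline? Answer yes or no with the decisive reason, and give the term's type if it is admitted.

no — repeated use of key ×2; acc never used (weakening)
counts: acc: 0×, key [bound]: 2×, env [bound]: 1×
order of uses: env, key, key
typing: the term checks, with type T3 → (T3 → T3 → T3) → T3
per-discipline verdicts: ordered ✗ | linear ✗ | affine ✗ | relevant ✗ | unrestricted ✓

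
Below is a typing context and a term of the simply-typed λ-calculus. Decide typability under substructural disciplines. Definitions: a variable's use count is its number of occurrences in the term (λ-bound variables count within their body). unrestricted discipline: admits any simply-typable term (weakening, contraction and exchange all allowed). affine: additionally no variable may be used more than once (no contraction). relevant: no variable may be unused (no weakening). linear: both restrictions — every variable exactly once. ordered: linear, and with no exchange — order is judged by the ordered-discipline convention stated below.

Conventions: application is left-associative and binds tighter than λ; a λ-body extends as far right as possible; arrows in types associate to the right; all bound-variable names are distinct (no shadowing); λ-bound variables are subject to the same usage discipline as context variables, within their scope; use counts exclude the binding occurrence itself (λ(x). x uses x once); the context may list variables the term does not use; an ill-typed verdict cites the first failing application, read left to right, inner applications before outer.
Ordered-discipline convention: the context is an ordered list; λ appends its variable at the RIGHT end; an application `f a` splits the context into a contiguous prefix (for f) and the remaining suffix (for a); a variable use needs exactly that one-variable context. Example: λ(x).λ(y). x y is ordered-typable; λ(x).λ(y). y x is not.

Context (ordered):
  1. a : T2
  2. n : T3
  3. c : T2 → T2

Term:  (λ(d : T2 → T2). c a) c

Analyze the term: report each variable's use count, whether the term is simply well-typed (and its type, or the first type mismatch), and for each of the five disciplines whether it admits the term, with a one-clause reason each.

variable uses: a=1; n=0; c=2; d [bound]=0
order of uses: c, a, c
typing: well-typed at T2
ordered ✗ (uses contraction: c ×2; n, d never used (weakening))
linear ✗ (uses contraction: c ×2; n, d never used (weakening))
affine ✗ (uses contraction: c ×2)
relevant ✗ (n, d never used (weakening))
unrestricted ✓ (well-typed at T2; no restrictions here)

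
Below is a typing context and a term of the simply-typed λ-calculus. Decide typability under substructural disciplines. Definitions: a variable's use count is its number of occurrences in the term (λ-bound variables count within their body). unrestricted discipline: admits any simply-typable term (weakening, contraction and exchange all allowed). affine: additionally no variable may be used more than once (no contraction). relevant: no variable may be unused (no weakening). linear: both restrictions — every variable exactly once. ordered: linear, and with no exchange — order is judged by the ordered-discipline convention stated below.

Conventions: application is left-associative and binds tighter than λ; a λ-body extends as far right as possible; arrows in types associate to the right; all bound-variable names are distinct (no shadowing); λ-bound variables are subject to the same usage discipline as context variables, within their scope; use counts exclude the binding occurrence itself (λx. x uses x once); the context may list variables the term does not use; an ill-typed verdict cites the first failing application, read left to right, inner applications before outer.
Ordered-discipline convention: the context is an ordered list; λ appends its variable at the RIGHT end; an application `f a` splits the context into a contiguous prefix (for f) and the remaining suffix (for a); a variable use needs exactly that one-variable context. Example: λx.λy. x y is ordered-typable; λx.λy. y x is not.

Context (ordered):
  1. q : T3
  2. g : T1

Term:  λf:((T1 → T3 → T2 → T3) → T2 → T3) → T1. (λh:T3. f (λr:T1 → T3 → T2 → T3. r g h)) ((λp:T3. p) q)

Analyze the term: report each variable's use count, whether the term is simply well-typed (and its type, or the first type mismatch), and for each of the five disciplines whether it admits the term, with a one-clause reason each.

variable uses: q: 1; g: 1; f (λ-bound): 1; h (λ-bound): 1; r (λ-bound): 1; p (λ-bound): 1
use order (left to right): f, r, g, h, p, q
typing: ✓ — (((T1 → T3 → T2 → T3) → T2 → T3) → T1) → T1
ordered: ✗, use order f, r, g, h, p, q needs exchange
linear: ✓, each of q, g, f, h, r, p used exactly once
affine: ✓, none of q, g, f, h, r, p used more than once
relevant: ✓, at least one use each (q, g, f, h, r, p)
unrestricted: ✓, simply typable at (((T1 → T3 → T2 → T3) → T2 → T3) → T1) → T1; W, C, E all held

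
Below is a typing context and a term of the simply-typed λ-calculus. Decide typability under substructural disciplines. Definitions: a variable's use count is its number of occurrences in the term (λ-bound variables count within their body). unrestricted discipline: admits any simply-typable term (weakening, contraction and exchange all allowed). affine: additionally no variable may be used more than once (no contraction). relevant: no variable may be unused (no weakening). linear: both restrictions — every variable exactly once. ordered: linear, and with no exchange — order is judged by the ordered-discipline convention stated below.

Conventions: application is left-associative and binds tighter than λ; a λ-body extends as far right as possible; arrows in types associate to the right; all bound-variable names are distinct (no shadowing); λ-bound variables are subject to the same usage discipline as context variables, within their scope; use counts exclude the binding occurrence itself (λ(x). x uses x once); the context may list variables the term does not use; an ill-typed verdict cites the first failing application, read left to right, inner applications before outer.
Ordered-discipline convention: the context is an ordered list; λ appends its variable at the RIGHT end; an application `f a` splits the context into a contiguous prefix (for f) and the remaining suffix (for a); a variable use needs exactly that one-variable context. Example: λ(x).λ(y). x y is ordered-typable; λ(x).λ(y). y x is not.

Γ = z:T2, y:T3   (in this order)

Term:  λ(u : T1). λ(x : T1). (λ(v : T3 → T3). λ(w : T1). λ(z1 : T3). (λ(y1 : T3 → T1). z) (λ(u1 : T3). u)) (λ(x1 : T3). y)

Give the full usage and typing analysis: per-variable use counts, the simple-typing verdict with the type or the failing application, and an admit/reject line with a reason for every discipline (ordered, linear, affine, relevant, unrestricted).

use counts: z: 1, y: 1, u (bound): 1, x (bound): 0, v (bound): 0, w (bound): 0, z1 (bound): 0, y1 (bound): 0, u1 (bound): 0, x1 (bound): 0
left-to-right use order: z, u, y
typing: the term checks, with type T1 → T1 → T1 → T3 → T2
ordered ✗ (x, v, w, z1, y1, u1, x1 left unused)
linear ✗ (x, v, w, z1, y1, u1, x1 left unused)
affine ✓ (at most one use each (z, y, u, x, v, w, z1, y1, u1, x1))
relevant ✗ (x, v, w, z1, y1, u1, x1 left unused)
unrestricted ✓ (typability at T1 → T1 → T1 → T3 → T2 is all that's needed)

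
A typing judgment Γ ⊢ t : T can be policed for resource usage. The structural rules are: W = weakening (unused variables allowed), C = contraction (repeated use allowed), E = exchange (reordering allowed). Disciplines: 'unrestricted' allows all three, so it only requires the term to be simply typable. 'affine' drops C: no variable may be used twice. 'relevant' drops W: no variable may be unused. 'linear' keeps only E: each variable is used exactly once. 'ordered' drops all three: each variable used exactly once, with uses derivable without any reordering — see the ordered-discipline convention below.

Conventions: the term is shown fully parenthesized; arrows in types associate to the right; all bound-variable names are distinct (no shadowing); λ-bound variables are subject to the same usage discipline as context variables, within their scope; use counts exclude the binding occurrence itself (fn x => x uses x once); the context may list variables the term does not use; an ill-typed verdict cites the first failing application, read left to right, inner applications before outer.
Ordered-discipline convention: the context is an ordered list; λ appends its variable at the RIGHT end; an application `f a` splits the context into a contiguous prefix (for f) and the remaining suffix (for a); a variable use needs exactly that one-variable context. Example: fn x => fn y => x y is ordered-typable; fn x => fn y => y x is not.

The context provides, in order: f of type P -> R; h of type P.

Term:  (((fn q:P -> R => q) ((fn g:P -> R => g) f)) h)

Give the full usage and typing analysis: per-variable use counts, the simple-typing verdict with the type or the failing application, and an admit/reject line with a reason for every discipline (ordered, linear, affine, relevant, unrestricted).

counts: f: 1, h: 1, q [bound]: 1, g [bound]: 1
left-to-right use order: q, g, f, h
typing: well-typed — term : R
ordered: ✓ — one use each (f, h, q, g); ordered split holds
linear: ✓ — single use per variable (f, h, q, g)
affine: ✓ — none of f, h, q, g used more than once
relevant: ✓ — none of f, h, q, g goes unused
unrestricted: ✓ — well-typed at R; no restrictions here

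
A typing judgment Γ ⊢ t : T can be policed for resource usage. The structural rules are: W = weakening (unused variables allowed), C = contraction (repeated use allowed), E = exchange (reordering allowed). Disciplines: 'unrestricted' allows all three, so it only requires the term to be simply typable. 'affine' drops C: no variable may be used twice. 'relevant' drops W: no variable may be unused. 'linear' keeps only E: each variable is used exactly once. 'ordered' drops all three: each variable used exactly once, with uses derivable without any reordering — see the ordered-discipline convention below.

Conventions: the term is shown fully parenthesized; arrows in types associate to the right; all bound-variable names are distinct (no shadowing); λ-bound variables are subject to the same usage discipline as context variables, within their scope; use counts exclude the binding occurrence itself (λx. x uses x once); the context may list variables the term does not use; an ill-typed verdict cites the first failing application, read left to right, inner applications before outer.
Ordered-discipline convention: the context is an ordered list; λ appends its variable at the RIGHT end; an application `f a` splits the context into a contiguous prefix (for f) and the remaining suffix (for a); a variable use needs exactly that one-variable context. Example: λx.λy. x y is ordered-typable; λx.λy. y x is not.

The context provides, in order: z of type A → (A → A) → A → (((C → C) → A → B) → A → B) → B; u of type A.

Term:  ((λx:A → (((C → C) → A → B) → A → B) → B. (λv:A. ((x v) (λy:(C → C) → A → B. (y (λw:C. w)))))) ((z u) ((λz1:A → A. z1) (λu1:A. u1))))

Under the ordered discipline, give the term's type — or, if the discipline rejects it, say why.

term : A → B
usage: z: 1×, u: 1×, x [bound]: 1×, v [bound]: 1×, y [bound]: 1×, w [bound]: 1×, z1 [bound]: 1×, u1 [bound]: 1×
use order (left to right): x, v, y, w, z, u, z1, u1
typing: well-typed at A → B
across the five disciplines: ordered ✓, linear ✓, affine ✓, relevant ✓, unrestricted ✓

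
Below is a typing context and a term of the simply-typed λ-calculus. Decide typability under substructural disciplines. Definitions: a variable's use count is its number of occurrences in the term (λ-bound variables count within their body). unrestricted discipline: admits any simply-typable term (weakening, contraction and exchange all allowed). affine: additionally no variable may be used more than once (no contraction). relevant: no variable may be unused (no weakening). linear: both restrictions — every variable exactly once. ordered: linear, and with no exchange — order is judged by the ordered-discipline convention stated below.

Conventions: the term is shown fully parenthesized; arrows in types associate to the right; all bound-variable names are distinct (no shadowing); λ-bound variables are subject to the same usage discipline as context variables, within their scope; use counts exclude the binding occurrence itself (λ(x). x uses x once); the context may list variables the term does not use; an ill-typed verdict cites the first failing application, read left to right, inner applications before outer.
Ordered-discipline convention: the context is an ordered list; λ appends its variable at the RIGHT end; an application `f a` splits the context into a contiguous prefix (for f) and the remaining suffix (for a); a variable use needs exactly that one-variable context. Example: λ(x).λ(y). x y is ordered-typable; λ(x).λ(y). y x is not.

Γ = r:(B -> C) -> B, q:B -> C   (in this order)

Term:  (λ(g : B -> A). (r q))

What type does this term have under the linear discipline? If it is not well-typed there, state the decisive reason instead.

not well-typed under linear — needs weakening: g unused
usage: r=1; q=1; g (bound)=0
uses in reading order: r, q
typing: ✓ — (B -> A) -> B
per-discipline verdicts: ordered ✗, linear ✗, affine ✓, relevant ✗, unrestricted ✓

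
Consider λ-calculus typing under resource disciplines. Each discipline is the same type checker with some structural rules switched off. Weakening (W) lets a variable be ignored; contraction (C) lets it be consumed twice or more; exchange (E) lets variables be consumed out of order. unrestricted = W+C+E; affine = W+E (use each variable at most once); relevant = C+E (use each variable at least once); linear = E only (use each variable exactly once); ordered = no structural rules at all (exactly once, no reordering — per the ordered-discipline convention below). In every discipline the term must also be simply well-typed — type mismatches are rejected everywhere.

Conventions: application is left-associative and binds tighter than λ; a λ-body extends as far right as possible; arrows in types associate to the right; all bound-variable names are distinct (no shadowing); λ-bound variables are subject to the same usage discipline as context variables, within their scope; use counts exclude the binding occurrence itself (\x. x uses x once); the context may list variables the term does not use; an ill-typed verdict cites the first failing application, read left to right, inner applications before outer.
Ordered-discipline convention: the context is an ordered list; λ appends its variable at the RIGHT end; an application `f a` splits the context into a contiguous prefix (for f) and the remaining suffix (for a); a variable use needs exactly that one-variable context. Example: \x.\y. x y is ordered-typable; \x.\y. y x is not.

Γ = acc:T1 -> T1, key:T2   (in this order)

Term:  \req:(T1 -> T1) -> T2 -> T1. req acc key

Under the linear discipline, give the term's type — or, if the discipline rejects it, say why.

term : ((T1 -> T1) -> T2 -> T1) -> T1
use counts: acc=1; key=1; req (λ-bound)=1
use order (left to right): req, acc, key
typing: well-typed at ((T1 -> T1) -> T2 -> T1) -> T1
all disciplines: ordered ✗; linear ✓; affine ✓; relevant ✓; unrestricted ✓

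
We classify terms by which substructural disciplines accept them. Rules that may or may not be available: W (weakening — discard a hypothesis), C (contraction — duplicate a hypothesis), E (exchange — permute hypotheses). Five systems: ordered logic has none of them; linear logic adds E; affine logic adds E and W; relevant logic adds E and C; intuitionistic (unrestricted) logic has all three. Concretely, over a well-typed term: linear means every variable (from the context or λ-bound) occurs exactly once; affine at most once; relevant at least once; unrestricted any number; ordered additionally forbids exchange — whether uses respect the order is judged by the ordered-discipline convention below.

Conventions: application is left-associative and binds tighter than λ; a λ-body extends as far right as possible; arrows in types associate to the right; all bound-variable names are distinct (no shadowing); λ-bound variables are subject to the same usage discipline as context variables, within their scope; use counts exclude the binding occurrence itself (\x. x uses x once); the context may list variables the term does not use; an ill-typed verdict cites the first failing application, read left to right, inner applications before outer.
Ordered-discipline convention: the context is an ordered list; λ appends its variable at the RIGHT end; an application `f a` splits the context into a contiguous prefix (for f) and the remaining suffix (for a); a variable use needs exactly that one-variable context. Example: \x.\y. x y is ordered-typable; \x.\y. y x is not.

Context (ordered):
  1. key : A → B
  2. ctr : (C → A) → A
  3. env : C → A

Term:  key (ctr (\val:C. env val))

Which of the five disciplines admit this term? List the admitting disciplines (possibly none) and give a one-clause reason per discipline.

admitted in: ordered, linear, affine, relevant, unrestricted
usage: key: 1; ctr: 1; env: 1; val (bound): 1
uses in reading order: key, ctr, env, val
typing: the term checks, with type B
ordered: ✓ — one use each (key, ctr, env, val); ordered split holds
linear: ✓ — each of key, ctr, env, val used exactly once
affine: ✓ — at most one use each (key, ctr, env, val)
relevant: ✓ — every one of key, ctr, env, val appears
unrestricted: ✓ — type-checks (B) and nothing is barred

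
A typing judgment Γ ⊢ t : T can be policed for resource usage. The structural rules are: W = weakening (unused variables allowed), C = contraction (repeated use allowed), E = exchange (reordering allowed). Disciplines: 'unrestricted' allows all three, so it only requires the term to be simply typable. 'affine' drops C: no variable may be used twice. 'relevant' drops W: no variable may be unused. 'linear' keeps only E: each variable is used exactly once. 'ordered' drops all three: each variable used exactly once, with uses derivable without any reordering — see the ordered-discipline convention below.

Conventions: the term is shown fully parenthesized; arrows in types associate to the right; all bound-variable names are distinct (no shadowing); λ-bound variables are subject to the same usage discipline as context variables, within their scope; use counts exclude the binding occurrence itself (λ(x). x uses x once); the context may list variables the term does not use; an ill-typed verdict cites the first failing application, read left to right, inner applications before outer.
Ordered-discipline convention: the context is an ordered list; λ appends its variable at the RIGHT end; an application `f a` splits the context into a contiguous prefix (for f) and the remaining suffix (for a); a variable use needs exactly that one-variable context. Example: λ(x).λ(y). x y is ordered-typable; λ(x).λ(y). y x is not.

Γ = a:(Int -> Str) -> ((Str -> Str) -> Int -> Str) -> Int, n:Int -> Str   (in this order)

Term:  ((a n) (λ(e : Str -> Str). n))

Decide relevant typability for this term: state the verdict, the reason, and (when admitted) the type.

no — needs weakening: e unused
usage: a ×1; n ×2; e (bound) ×0
left-to-right use order: a, n, n
typing: ✓ — Int
per-discipline verdicts: ordered ✗; linear ✗; affine ✗; relevant ✗; unrestricted ✓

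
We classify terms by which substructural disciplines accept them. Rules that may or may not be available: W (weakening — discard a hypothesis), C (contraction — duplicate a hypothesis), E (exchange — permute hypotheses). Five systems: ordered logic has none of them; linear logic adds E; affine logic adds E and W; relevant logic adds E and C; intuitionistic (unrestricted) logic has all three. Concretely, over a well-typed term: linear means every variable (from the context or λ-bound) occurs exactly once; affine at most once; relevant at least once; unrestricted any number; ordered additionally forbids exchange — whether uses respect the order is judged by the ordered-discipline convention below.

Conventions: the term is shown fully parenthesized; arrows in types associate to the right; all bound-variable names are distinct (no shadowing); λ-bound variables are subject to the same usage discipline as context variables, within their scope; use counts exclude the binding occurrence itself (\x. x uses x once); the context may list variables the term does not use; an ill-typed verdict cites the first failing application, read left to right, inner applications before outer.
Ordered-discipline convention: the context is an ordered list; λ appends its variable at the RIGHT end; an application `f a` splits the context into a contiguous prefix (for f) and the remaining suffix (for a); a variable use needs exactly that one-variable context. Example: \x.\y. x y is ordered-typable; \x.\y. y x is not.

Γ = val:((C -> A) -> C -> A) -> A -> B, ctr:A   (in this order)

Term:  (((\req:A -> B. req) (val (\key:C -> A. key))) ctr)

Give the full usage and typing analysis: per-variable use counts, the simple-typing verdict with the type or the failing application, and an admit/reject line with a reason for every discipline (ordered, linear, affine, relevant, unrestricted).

variable uses: val: 1, ctr: 1, req (bound): 1, key (bound): 1
uses in reading order: req, val, key, ctr
typing: the term checks, with type B
ordered: ✓ — val, ctr, req, key once each; derivable with no W/C/E
linear: ✓ — exactly-once usage across val, ctr, req, key
affine: ✓ — at most one use each (val, ctr, req, key)
relevant: ✓ — at least one use each (val, ctr, req, key)
unrestricted: ✓ — typability at B is all that's needed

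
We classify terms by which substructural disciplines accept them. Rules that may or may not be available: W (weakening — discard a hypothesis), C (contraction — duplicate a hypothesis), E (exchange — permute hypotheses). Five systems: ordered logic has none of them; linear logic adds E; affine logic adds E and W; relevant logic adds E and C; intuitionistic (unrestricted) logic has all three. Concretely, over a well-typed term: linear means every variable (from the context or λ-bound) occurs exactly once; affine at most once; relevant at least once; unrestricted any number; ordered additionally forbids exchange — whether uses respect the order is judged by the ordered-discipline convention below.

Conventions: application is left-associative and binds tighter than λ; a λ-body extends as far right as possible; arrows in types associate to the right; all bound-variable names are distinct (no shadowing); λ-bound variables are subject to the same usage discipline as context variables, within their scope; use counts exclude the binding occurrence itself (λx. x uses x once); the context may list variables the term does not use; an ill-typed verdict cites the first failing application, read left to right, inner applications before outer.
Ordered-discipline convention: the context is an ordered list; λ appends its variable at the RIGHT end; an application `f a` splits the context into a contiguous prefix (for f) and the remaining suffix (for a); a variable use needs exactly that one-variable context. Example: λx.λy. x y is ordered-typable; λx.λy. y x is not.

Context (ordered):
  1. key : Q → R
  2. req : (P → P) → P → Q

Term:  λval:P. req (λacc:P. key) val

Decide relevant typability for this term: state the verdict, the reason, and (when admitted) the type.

no — a type mismatch blocks all five
use counts: key: 1×; req: 1×; val [bound]: 1×; acc [bound]: 0×
use order (left to right): req, key, val
typing: ill-typed: an argument P → Q → R mismatches the expected P → P
summary: ordered ✗; linear ✗; affine ✗; relevant ✗; unrestricted ✗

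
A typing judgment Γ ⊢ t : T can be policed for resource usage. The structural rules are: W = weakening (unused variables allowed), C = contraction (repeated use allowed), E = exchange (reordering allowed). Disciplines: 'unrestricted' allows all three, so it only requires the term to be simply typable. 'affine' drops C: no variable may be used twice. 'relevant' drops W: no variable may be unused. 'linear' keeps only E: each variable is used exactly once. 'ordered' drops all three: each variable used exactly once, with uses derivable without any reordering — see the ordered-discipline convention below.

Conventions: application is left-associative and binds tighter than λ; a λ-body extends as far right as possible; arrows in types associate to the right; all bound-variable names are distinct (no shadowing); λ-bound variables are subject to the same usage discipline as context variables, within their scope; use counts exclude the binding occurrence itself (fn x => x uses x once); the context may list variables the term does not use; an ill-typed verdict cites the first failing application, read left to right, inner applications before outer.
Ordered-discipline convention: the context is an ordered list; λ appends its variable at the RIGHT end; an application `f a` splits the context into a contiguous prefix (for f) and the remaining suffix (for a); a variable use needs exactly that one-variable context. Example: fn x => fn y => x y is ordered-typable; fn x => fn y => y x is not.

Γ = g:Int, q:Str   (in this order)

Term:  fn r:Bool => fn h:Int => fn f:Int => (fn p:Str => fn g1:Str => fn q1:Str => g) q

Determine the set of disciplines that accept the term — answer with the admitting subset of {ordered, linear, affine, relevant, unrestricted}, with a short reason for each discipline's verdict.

admitted by: affine, unrestricted
use counts: g ×1, q ×1, r (λ-bound) ×0, h (λ-bound) ×0, f (λ-bound) ×0, p (λ-bound) ×0, g1 (λ-bound) ×0, q1 (λ-bound) ×0
use order (left to right): g, q
typing: ✓ — Bool → Int → Int → Str → Str → Int
ordered ✗ (needs weakening: r, h, f, p, g1, q1 unused)
linear ✗ (needs weakening: r, h, f, p, g1, q1 unused)
affine ✓ (at most one use each (g, q, r, h, f, p, g1, q1))
relevant ✗ (needs weakening: r, h, f, p, g1, q1 unused)
unrestricted ✓ (type-checks (Bool → Int → Int → Str → Str → Int) and nothing is barred)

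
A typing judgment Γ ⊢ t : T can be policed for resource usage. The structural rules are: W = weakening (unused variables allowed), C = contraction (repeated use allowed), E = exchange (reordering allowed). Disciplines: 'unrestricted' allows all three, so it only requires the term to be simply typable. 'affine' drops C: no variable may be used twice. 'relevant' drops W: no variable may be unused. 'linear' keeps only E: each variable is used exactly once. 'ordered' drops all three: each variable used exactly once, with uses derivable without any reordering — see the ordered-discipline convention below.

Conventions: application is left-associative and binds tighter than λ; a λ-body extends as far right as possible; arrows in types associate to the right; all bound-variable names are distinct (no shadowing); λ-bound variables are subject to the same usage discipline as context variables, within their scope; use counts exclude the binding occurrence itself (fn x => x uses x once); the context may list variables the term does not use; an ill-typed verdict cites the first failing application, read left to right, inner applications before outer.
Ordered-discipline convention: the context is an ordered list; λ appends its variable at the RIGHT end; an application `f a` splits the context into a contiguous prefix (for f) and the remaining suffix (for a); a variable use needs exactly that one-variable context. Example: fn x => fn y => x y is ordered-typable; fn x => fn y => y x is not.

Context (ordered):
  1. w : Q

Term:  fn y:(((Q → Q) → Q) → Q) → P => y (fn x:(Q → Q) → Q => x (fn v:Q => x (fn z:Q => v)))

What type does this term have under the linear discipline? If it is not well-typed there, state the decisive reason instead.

not well-typed under linear — uses contraction: x ×2; unused: w, z — weakening required
usage: w=0, y [bound]=1, x [bound]=2, v [bound]=1, z [bound]=0
use order (left to right): y, x, x, v
typing: well-typed — term : ((((Q → Q) → Q) → Q) → P) → P
summary: ordered ✗, linear ✗, affine ✗, relevant ✗, unrestricted ✓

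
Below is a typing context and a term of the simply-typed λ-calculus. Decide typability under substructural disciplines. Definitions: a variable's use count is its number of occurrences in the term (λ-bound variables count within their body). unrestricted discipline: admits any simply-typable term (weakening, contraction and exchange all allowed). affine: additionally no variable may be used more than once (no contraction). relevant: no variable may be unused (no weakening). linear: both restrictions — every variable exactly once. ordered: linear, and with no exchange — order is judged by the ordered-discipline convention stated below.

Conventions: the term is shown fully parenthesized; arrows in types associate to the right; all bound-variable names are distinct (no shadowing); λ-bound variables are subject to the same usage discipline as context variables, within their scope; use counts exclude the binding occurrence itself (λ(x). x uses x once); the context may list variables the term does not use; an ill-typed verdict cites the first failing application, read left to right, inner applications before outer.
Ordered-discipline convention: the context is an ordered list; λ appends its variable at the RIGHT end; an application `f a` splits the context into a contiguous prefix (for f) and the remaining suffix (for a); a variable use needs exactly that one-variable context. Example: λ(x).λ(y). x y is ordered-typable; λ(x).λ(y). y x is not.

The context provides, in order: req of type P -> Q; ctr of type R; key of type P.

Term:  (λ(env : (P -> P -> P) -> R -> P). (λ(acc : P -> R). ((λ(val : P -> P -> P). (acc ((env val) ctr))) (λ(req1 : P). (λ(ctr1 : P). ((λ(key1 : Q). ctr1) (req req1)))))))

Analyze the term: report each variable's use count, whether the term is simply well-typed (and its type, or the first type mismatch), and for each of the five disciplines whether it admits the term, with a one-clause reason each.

use counts: req: 1×; ctr: 1×; key: 0×; env (bound): 1×; acc (bound): 1×; val (bound): 1×; req1 (bound): 1×; ctr1 (bound): 1×; key1 (bound): 0×
left-to-right use order: acc, env, val, ctr, ctr1, req, req1
typing: well-typed at ((P -> P -> P) -> R -> P) -> (P -> R) -> R
ordered: ✗ — key, key1 left unused
linear: ✗ — key, key1 left unused
affine: ✓ — at most one use each (req, ctr, key, env, acc, val, req1, ctr1, key1)
relevant: ✗ — key, key1 left unused
unrestricted: ✓ — type-checks (((P -> P -> P) -> R -> P) -> (P -> R) -> R) and nothing is barred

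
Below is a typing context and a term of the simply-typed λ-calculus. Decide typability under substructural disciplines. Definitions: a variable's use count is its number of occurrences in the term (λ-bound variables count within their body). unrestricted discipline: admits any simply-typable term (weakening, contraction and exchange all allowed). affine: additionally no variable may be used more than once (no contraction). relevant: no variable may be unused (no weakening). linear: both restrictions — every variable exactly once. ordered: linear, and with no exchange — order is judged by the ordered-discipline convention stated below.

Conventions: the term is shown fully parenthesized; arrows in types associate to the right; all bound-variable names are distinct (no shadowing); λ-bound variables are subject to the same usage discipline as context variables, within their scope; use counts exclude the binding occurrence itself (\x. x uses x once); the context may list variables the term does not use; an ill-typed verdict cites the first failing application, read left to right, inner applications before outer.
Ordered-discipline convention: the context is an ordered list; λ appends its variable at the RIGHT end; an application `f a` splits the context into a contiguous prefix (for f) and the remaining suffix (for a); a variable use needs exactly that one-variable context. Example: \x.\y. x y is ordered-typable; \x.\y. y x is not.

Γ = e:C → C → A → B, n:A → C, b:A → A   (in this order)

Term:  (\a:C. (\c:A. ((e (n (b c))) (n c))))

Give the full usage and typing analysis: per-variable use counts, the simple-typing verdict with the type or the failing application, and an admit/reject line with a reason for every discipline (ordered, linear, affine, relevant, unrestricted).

variable uses: e: 1×, n: 2×, b: 1×, a [bound]: 0×, c [bound]: 2×
uses in reading order: e, n, b, c, n, c
typing: the term checks, with type C → A → A → B
ordered ✗ (needs contraction — n ×2, c ×2; a left unused)
linear ✗ (needs contraction — n ×2, c ×2; a left unused)
affine ✗ (needs contraction — n ×2, c ×2)
relevant ✗ (a left unused)
unrestricted ✓ (typability at C → A → A → B is all that's needed)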